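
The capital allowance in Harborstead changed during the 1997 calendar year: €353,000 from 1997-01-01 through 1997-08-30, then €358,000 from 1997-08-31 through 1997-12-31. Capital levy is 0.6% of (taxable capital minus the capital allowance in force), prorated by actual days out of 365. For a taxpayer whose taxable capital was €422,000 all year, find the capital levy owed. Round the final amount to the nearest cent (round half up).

1997-01-01 to 1997-08-30: 242 days, exemption €353,000 → (€422,000 − €353,000) × 0.6% × 242/365 = €274.4877
1997-08-31 to 1997-12-31: 123 days, exemption €358,000 → (€422,000 − €358,000) × 0.6% × 123/365 = €129.4027
Total = €403.8904

€403.89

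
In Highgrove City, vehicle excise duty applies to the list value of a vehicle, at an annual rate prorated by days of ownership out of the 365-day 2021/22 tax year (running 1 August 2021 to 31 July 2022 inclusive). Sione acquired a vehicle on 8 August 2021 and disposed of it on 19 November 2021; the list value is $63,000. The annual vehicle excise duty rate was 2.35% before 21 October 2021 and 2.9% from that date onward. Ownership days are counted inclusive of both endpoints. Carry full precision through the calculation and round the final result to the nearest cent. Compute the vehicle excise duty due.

$450.32

8 August – 20 October 2021: 74 days at 2.35% → $63,000 × 2.35% × 74/365 = $300.1562
21 October – 19 November 2021: 30 days at 2.9% → $63,000 × 2.9% × 30/365 = $150.1644
Total = $450.3205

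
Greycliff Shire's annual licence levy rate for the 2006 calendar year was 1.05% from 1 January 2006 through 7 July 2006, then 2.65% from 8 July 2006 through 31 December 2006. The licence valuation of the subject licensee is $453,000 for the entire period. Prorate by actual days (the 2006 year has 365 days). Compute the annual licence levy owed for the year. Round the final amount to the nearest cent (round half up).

$8,271.28

1 January – 7 July 2006: 188 days at 1.05% → $453,000 × 1.05% × 188/365 = $2,449.9233
8 July – 31 December 2006: 177 days at 2.65% → $453,000 × 2.65% × 177/365 = $5,821.3603
Total = $8,271.2836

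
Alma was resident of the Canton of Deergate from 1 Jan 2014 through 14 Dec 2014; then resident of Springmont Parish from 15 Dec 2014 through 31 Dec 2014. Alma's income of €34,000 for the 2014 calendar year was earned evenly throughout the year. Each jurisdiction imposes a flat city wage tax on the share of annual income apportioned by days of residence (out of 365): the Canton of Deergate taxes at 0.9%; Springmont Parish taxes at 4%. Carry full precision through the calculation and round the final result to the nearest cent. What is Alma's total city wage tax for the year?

€355.09

The Canton of Deergate, 1 Jan – 14 Dec 2014: 348 days → €34,000 × 0.9% × 348/365 = €291.7479
Springmont Parish, 15 Dec – 31 Dec 2014: 17 days → €34,000 × 4% × 17/365 = €63.3425
Total = €355.0904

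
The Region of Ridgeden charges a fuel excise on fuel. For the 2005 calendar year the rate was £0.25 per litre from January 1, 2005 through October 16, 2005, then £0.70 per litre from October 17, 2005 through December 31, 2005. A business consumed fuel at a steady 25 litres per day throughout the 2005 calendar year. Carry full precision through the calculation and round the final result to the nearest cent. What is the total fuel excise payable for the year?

£3136.25

January 1 – October 16, 2005: 289 days × 25 litres/day = 7,225 litres at £0.25/litre → £1806.25
October 17 – December 31, 2005: 76 days × 25 litres/day = 1,900 litres at £0.70/litre → £1330.00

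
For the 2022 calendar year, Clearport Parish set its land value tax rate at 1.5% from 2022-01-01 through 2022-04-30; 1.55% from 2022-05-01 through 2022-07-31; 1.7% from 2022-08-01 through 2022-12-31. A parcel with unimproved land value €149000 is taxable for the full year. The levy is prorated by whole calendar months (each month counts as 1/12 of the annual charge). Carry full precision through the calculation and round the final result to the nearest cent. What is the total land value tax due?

€2377.79

2022-01-01 to 2022-04-30: 4 months at 1.5% → €149000 × 1.5% × 4/12 = €745.0000
2022-05-01 to 2022-07-31: 3 months at 1.55% → €149000 × 1.55% × 3/12 = €577.3750
2022-08-01 to 2022-12-31: 5 months at 1.7% → €149000 × 1.7% × 5/12 = €1055.4167
Total = €2377.7917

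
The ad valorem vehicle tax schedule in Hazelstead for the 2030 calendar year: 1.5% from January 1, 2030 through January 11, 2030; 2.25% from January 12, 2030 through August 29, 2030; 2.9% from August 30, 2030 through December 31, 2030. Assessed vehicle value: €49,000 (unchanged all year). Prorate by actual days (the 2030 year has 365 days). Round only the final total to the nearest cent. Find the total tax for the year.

€1,199.63

January 1 – January 11, 2030: 11 days at 1.5% → €49,000 × 1.5% × 11/365 = €22.1507
January 12 – August 29, 2030: 230 days at 2.25% → €49,000 × 2.25% × 230/365 = €694.7260
August 30 – December 31, 2030: 124 days at 2.9% → €49,000 × 2.9% × 124/365 = €482.7507
Total = €1,199.6274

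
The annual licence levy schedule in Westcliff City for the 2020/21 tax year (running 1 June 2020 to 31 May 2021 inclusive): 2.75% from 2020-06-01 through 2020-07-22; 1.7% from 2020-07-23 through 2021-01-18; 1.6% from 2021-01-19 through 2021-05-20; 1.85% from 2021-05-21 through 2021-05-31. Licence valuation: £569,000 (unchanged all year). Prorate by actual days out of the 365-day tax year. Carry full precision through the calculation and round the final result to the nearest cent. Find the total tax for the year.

£10,359.70

2020-06-01 to 2020-07-22: 52 days at 2.75% → £569,000 × 2.75% × 52/365 = £2,229.2329
2020-07-23 to 2021-01-18: 180 days at 1.7% → £569,000 × 1.7% × 180/365 = £4,770.2466
2021-01-19 to 2021-05-20: 122 days at 1.6% → £569,000 × 1.6% × 122/365 = £3,042.9808
2021-05-21 to 2021-05-31: 11 days at 1.85% → £569,000 × 1.85% × 11/365 = £317.2370
Total = £10,359.6973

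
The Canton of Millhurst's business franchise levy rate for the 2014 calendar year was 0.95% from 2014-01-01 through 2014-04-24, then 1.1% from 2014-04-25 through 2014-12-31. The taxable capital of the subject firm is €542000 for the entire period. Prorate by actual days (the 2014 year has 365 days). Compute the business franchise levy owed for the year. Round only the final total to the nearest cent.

2014-01-01 to 2014-04-24: 114 days at 0.95% → €542000 × 0.95% × 114/365 = €1608.1808
2014-04-25 to 2014-12-31: 251 days at 1.1% → €542000 × 1.1% × 251/365 = €4099.8959
Total = €5708.0767

€5708.08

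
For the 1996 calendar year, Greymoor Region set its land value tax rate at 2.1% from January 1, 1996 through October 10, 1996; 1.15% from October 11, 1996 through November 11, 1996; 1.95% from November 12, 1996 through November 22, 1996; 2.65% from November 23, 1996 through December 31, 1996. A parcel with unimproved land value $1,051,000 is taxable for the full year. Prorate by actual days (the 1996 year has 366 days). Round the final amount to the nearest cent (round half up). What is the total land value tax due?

$21,766.61

January 1 – October 10, 1996: 284 days at 2.1% → $1,051,000 × 2.1% × 284/366 = $17,126.1311
October 11 – November 11, 1996: 32 days at 1.15% → $1,051,000 × 1.15% × 32/366 = $1,056.7432
November 12 – November 22, 1996: 11 days at 1.95% → $1,051,000 × 1.95% × 11/366 = $615.9549
November 23 – December 31, 1996: 39 days at 2.65% → $1,051,000 × 2.65% × 39/366 = $2,967.7828
Total = $21,766.6120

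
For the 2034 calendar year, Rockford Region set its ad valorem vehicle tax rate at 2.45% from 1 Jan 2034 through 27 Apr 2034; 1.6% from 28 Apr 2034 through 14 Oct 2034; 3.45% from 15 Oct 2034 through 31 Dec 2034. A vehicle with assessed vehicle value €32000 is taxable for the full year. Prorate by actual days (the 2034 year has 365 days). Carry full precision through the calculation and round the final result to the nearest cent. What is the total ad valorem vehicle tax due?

1 Jan – 27 Apr 2034: 117 days at 2.45% → €32000 × 2.45% × 117/365 = €251.3096
28 Apr – 14 Oct 2034: 170 days at 1.6% → €32000 × 1.6% × 170/365 = €238.4658
15 Oct – 31 Dec 2034: 78 days at 3.45% → €32000 × 3.45% × 78/365 = €235.9233
Total = €725.6986

€725.70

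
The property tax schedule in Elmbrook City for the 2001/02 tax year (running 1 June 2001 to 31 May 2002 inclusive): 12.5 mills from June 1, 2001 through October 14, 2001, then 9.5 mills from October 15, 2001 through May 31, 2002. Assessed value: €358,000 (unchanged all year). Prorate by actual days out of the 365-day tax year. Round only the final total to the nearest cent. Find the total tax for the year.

June 1 – October 14, 2001: 136 days at 12.5 mills → €358,000 × 1.25% × 136/365 = €1,667.3973
October 15, 2001 – May 31, 2002: 229 days at 9.5 mills → €358,000 × 0.95% × 229/365 = €2,133.7781
Total = €3,801.1753

€3,801.18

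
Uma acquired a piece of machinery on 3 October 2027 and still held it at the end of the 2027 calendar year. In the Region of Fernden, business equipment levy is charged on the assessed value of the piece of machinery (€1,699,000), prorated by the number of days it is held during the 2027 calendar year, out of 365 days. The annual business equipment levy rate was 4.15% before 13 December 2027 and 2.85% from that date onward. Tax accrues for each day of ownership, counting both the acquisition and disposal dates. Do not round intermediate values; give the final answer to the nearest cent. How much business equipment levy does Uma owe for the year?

3 October – 12 December 2027: 71 days at 4.15% → €1,699,000 × 4.15% × 71/365 = €13,715.3521
13 December – 31 December 2027: 19 days at 2.85% → €1,699,000 × 2.85% × 19/365 = €2,520.5712
Total = €16,235.9233

€16,235.92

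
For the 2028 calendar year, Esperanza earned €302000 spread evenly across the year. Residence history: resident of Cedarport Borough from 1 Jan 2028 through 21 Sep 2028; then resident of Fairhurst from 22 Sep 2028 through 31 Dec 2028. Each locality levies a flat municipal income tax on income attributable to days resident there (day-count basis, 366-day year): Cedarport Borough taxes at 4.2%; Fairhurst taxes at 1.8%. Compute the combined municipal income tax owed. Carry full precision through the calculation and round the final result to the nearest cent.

Cedarport Borough, 1 Jan – 21 Sep 2028: 265 days → €302000 × 4.2% × 265/366 = €9183.7705
Fairhurst, 22 Sep – 31 Dec 2028: 101 days → €302000 × 1.8% × 101/366 = €1500.0984
Total = €10683.8689

€10683.87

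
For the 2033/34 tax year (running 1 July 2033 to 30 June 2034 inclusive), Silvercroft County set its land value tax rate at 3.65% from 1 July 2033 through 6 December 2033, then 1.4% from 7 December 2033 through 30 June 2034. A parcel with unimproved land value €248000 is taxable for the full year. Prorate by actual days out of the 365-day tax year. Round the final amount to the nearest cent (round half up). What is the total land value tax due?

1 July – 6 December 2033: 159 days at 3.65% → €248000 × 3.65% × 159/365 = €3943.2000
7 December 2033 – 30 June 2034: 206 days at 1.4% → €248000 × 1.4% × 206/365 = €1959.5397
Total = €5902.7397

€5902.74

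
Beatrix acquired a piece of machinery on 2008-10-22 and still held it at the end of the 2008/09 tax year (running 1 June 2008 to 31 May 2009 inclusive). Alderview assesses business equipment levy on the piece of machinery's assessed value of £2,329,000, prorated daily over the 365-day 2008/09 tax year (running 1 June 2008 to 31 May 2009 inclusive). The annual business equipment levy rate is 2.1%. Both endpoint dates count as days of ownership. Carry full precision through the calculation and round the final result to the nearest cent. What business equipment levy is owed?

£29,747.39

Days held (2008-10-22 to 2009-05-31): 222 out of 365
Tax = £2,329,000 × 2.1% × 222/365 = £29,747.3918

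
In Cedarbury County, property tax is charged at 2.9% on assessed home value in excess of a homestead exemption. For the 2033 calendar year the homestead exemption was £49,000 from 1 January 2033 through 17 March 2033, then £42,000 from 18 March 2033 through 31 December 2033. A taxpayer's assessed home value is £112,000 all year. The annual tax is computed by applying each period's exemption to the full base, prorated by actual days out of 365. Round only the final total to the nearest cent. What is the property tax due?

£1,987.73

1 January – 17 March 2033: 76 days, exemption £49,000 → (£112,000 − £49,000) × 2.9% × 76/365 = £380.4164
18 March – 31 December 2033: 289 days, exemption £42,000 → (£112,000 − £42,000) × 2.9% × 289/365 = £1,607.3151
Total = £1,987.7315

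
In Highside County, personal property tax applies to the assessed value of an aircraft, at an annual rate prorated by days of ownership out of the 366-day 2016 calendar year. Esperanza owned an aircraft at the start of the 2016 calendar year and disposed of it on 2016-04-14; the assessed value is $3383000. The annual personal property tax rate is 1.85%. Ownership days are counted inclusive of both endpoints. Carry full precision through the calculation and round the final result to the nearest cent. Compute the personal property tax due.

Days held (2016-01-01 to 2016-04-14): 105 out of 366
Tax = $3383000 × 1.85% × 105/366 = $17954.8566

$17954.86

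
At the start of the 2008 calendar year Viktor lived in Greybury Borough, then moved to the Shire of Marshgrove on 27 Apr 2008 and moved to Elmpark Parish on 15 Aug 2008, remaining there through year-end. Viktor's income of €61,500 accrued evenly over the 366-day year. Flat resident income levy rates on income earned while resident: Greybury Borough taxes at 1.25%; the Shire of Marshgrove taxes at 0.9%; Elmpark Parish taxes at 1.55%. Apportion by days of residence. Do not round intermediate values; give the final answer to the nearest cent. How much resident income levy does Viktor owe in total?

Greybury Borough, 1 Jan – 26 Apr 2008: 117 days → €61,500 × 1.25% × 117/366 = €245.7480
The Shire of Marshgrove, 27 Apr – 14 Aug 2008: 110 days → €61,500 × 0.9% × 110/366 = €166.3525
Elmpark Parish, 15 Aug – 31 Dec 2008: 139 days → €61,500 × 1.55% × 139/366 = €362.0266
Total = €774.1270

€774.13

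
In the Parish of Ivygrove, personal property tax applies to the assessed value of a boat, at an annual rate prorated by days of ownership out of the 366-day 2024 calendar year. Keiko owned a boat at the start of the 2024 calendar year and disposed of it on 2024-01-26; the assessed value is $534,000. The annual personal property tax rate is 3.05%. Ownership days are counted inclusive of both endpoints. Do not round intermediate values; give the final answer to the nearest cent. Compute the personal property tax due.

$1,157.00

Days held (2024-01-01 to 2024-01-26): 26 out of 366
Tax = $534,000 × 3.05% × 26/366 = $1,157.0000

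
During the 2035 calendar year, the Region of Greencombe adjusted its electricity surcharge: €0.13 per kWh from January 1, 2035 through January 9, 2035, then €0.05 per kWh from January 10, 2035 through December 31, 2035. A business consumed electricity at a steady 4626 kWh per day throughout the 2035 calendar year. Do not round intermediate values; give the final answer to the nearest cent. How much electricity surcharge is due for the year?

January 1 – January 9, 2035: 9 days × 4626 kWh/day = 41,634 kWh at €0.13/kWh → €5412.42
January 10 – December 31, 2035: 356 days × 4626 kWh/day = 1,646,856 kWh at €0.05/kWh → €82342.80

€87755.22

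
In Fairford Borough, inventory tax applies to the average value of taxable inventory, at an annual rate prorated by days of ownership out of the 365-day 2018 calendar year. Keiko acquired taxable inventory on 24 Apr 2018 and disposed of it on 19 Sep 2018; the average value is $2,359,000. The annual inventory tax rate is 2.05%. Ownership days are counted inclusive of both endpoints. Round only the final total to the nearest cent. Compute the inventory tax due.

$19,741.28

Days held (24 Apr – 19 Sep 2018): 149 out of 365
Tax = $2,359,000 × 2.05% × 149/365 = $19,741.2753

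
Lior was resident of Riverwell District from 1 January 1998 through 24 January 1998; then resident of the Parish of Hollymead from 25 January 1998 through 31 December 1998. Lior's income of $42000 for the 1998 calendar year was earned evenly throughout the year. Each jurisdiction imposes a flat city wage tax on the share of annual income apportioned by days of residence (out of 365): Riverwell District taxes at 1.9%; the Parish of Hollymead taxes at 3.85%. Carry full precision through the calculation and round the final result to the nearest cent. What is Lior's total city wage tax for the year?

$1563.15

Riverwell District, 1 January – 24 January 1998: 24 days → $42000 × 1.9% × 24/365 = $52.4712
The Parish of Hollymead, 25 January – 31 December 1998: 341 days → $42000 × 3.85% × 341/365 = $1510.6767
Total = $1563.1479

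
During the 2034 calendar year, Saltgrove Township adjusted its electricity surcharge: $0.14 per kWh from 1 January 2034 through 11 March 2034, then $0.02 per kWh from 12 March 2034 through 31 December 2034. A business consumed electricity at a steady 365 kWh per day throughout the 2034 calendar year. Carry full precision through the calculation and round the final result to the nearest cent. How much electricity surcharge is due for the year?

$5,730.50

1 January – 11 March 2034: 70 days × 365 kWh/day = 25,550 kWh at $0.14/kWh → $3,577.00
12 March – 31 December 2034: 295 days × 365 kWh/day = 107,675 kWh at $0.02/kWh → $2,153.50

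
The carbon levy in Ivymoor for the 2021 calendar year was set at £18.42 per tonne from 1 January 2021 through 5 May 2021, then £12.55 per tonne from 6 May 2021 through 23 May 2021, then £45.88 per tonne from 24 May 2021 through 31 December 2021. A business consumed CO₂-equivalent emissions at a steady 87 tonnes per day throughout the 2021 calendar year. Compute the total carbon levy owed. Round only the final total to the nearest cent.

£1,106,097.12

1 January – 5 May 2021: 125 days × 87 tonnes/day = 10,875 tonnes at £18.42/tonne → £200,317.50
6 May – 23 May 2021: 18 days × 87 tonnes/day = 1,566 tonnes at £12.55/tonne → £19,653.30
24 May – 31 December 2021: 222 days × 87 tonnes/day = 19,314 tonnes at £45.88/tonne → £886,126.32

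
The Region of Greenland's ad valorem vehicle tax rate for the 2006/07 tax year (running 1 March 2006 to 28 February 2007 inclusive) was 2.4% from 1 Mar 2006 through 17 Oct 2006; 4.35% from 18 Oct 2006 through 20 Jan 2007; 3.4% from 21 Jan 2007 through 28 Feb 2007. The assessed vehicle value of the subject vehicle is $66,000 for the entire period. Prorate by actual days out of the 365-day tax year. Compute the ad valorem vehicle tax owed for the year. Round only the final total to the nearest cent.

$1,989.49

1 Mar – 17 Oct 2006: 231 days at 2.4% → $66,000 × 2.4% × 231/365 = $1,002.4767
18 Oct 2006 – 20 Jan 2007: 95 days at 4.35% → $66,000 × 4.35% × 95/365 = $747.2466
21 Jan – 28 Feb 2007: 39 days at 3.4% → $66,000 × 3.4% × 39/365 = $239.7699
Total = $1,989.4932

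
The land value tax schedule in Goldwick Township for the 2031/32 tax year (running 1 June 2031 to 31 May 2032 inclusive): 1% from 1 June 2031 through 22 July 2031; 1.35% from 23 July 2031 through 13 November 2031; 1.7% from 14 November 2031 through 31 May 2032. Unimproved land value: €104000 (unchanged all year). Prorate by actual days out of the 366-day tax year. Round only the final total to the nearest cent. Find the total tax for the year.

1 June – 22 July 2031: 52 days at 1% → €104000 × 1% × 52/366 = €147.7596
23 July – 13 November 2031: 114 days at 1.35% → €104000 × 1.35% × 114/366 = €437.3115
14 November 2031 – 31 May 2032: 200 days at 1.7% → €104000 × 1.7% × 200/366 = €966.1202
Total = €1551.1913

€1551.19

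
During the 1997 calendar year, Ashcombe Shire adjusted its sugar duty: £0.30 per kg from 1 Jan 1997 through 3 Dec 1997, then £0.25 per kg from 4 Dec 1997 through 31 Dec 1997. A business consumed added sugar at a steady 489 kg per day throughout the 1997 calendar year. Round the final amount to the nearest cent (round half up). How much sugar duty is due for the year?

1 Jan – 3 Dec 1997: 337 days × 489 kg/day = 164,793 kg at £0.30/kg → £49,437.90
4 Dec – 31 Dec 1997: 28 days × 489 kg/day = 13,692 kg at £0.25/kg → £3,423.00

£52,860.90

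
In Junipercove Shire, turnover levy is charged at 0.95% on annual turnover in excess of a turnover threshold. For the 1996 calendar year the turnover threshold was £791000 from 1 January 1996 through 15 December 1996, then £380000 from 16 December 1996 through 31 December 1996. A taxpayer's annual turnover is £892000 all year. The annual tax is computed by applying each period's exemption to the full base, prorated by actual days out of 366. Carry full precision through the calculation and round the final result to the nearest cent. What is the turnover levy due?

£1130.19

1 January – 15 December 1996: 350 days, exemption £791000 → (£892000 − £791000) × 0.95% × 350/366 = £917.5546
16 December – 31 December 1996: 16 days, exemption £380000 → (£892000 − £380000) × 0.95% × 16/366 = £212.6339
Total = £1130.1885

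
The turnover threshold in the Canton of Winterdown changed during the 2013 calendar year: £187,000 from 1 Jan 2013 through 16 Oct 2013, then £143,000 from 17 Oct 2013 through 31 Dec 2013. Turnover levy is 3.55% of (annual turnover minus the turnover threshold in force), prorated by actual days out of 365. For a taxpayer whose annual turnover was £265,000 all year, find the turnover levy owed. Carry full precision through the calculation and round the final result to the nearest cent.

1 Jan – 16 Oct 2013: 289 days, exemption £187,000 → (£265,000 − £187,000) × 3.55% × 289/365 = £2,192.4411
17 Oct – 31 Dec 2013: 76 days, exemption £143,000 → (£265,000 − £143,000) × 3.55% × 76/365 = £901.7973
Total = £3,094.2384

£3,094.24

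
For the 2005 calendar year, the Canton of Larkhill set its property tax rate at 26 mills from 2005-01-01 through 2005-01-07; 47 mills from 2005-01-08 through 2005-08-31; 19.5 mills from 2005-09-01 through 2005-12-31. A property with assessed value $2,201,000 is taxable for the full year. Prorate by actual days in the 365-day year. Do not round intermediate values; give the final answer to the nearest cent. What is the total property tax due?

2005-01-01 to 2005-01-07: 7 days at 26 mills → $2,201,000 × 2.6% × 7/365 = $1,097.4849
2005-01-08 to 2005-08-31: 236 days at 47 mills → $2,201,000 × 4.7% × 236/365 = $66,886.2795
2005-09-01 to 2005-12-31: 122 days at 19.5 mills → $2,201,000 × 1.95% × 122/365 = $14,345.6959
Total = $82,329.4603

$82,329.46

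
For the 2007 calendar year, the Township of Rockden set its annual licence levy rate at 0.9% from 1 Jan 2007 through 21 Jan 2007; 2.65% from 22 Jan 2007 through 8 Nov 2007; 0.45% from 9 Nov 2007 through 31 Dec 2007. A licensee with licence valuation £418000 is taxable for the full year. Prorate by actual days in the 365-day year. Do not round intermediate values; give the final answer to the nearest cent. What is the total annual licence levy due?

1 Jan – 21 Jan 2007: 21 days at 0.9% → £418000 × 0.9% × 21/365 = £216.4438
22 Jan – 8 Nov 2007: 291 days at 2.65% → £418000 × 2.65% × 291/365 = £8831.2521
9 Nov – 31 Dec 2007: 53 days at 0.45% → £418000 × 0.45% × 53/365 = £273.1315
Total = £9320.8274

£9320.83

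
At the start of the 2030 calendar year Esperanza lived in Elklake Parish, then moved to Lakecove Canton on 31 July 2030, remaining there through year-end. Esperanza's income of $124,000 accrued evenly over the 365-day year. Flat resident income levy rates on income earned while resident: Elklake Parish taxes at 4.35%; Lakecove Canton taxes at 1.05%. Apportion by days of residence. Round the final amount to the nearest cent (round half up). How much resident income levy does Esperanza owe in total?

Elklake Parish, 1 January – 30 July 2030: 211 days → $124,000 × 4.35% × 211/365 = $3,118.1753
Lakecove Canton, 31 July – 31 December 2030: 154 days → $124,000 × 1.05% × 154/365 = $549.3370
Total = $3,667.5123

$3,667.51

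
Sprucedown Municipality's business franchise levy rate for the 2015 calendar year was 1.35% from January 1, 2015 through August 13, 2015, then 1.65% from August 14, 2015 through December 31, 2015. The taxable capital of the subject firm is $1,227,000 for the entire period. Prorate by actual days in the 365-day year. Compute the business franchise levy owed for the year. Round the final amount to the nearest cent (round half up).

$17,976.39

January 1 – August 13, 2015: 225 days at 1.35% → $1,227,000 × 1.35% × 225/365 = $10,210.9932
August 14 – December 31, 2015: 140 days at 1.65% → $1,227,000 × 1.65% × 140/365 = $7,765.3973
Total = $17,976.3904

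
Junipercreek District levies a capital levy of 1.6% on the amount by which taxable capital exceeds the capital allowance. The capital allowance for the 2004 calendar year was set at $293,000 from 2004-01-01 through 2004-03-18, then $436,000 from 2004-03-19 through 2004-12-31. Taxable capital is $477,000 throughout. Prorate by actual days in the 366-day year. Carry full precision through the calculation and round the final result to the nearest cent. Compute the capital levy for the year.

2004-01-01 to 2004-03-18: 78 days, exemption $293,000 → ($477,000 − $293,000) × 1.6% × 78/366 = $627.4098
2004-03-19 to 2004-12-31: 288 days, exemption $436,000 → ($477,000 − $436,000) × 1.6% × 288/366 = $516.1967
Total = $1,143.6066

$1,143.61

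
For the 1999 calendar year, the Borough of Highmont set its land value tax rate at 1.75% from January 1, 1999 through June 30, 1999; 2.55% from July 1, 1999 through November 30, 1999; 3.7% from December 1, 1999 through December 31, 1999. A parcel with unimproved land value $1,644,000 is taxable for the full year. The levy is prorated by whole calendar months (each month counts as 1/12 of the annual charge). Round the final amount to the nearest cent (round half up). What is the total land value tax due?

$36,921.50

January 1 – June 30, 1999: 6 months at 1.75% → $1,644,000 × 1.75% × 6/12 = $14,385.0000
July 1 – November 30, 1999: 5 months at 2.55% → $1,644,000 × 2.55% × 5/12 = $17,467.5000
December 1 – December 31, 1999: 1 month at 3.7% → $1,644,000 × 3.7% × 1/12 = $5,069.0000
Total = $36,921.5000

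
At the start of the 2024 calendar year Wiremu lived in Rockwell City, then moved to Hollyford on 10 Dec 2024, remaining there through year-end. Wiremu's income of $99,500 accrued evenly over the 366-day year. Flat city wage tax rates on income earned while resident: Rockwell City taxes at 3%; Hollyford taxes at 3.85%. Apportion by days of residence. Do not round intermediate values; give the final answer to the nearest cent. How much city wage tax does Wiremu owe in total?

Rockwell City, 1 Jan – 9 Dec 2024: 344 days → $99,500 × 3% × 344/366 = $2,805.5738
Hollyford, 10 Dec – 31 Dec 2024: 22 days → $99,500 × 3.85% × 22/366 = $230.2637
Total = $3,035.8374

$3,035.84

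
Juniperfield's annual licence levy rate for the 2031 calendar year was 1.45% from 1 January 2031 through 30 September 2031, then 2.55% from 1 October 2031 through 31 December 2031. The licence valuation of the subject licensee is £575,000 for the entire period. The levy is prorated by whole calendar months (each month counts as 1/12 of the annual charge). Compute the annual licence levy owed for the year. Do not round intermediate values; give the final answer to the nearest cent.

1 January – 30 September 2031: 9 months at 1.45% → £575,000 × 1.45% × 9/12 = £6,253.1250
1 October – 31 December 2031: 3 months at 2.55% → £575,000 × 2.55% × 3/12 = £3,665.6250
Total = £9,918.7500

£9,918.75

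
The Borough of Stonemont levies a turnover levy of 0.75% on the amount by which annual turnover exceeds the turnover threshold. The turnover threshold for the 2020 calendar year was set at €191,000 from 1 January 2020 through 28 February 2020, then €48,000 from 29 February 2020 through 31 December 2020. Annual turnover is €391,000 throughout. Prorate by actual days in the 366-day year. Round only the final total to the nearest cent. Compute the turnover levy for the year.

€2,399.61

1 January – 28 February 2020: 59 days, exemption €191,000 → (€391,000 − €191,000) × 0.75% × 59/366 = €241.8033
29 February – 31 December 2020: 307 days, exemption €48,000 → (€391,000 − €48,000) × 0.75% × 307/366 = €2,157.8074
Total = €2,399.6107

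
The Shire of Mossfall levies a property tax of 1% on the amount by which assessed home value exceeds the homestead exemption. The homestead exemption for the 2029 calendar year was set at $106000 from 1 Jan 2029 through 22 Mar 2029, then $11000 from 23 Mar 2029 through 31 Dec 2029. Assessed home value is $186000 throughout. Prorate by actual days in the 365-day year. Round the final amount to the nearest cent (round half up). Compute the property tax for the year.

$1539.18

1 Jan – 22 Mar 2029: 81 days, exemption $106000 → ($186000 − $106000) × 1% × 81/365 = $177.5342
23 Mar – 31 Dec 2029: 284 days, exemption $11000 → ($186000 − $11000) × 1% × 284/365 = $1361.6438
Total = $1539.1781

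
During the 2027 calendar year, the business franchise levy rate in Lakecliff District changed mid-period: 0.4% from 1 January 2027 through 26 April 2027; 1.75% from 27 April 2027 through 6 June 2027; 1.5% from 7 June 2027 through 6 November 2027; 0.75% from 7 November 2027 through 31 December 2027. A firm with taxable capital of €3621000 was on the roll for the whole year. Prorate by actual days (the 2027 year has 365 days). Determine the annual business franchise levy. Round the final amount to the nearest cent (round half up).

1 January – 26 April 2027: 116 days at 0.4% → €3621000 × 0.4% × 116/365 = €4603.1342
27 April – 6 June 2027: 41 days at 1.75% → €3621000 × 1.75% × 41/365 = €7117.9932
7 June – 6 November 2027: 153 days at 1.5% → €3621000 × 1.5% × 153/365 = €22767.6575
7 November – 31 December 2027: 55 days at 0.75% → €3621000 × 0.75% × 55/365 = €4092.2260
Total = €38581.0110

€38581.01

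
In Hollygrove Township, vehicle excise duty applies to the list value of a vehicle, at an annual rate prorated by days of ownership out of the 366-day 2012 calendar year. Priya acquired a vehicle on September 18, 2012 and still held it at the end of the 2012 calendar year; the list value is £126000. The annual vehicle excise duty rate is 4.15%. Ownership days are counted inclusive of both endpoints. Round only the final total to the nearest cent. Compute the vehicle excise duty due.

Days held (September 18 – December 31, 2012): 105 out of 366
Tax = £126000 × 4.15% × 105/366 = £1500.1230

£1500.12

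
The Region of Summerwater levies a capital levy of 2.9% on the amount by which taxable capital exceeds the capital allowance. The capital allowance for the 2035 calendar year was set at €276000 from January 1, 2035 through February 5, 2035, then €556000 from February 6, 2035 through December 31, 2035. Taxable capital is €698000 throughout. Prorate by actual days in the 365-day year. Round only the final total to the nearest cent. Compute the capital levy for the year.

January 1 – February 5, 2035: 36 days, exemption €276000 → (€698000 − €276000) × 2.9% × 36/365 = €1207.0356
February 6 – December 31, 2035: 329 days, exemption €556000 → (€698000 − €556000) × 2.9% × 329/365 = €3711.8411
Total = €4918.8767

€4918.88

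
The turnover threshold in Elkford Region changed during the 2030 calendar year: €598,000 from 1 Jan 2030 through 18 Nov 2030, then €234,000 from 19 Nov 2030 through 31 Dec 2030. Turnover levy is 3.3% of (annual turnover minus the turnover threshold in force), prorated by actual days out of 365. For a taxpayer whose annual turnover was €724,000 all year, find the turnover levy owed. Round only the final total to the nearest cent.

1 Jan – 18 Nov 2030: 322 days, exemption €598,000 → (€724,000 − €598,000) × 3.3% × 322/365 = €3,668.1534
19 Nov – 31 Dec 2030: 43 days, exemption €234,000 → (€724,000 − €234,000) × 3.3% × 43/365 = €1,904.9589
Total = €5,573.1123

€5,573.11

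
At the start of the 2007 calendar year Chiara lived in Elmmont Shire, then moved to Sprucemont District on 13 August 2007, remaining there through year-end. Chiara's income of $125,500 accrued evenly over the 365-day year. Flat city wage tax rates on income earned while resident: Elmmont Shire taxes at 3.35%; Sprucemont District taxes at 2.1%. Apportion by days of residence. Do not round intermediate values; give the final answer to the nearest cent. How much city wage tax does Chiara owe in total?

$3,598.24

Elmmont Shire, 1 January – 12 August 2007: 224 days → $125,500 × 3.35% × 224/365 = $2,580.1425
Sprucemont District, 13 August – 31 December 2007: 141 days → $125,500 × 2.1% × 141/365 = $1,018.0973
Total = $3,598.2397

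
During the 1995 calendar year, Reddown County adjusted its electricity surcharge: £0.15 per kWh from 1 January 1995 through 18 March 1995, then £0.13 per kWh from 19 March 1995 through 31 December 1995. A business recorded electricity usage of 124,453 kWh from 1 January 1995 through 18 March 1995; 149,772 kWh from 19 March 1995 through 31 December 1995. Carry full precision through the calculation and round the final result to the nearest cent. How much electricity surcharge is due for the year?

1 January – 18 March 1995: 124,453 kWh at £0.15/kWh → £18,667.95
19 March – 31 December 1995: 149,772 kWh at £0.13/kWh → £19,470.36

£38,138.31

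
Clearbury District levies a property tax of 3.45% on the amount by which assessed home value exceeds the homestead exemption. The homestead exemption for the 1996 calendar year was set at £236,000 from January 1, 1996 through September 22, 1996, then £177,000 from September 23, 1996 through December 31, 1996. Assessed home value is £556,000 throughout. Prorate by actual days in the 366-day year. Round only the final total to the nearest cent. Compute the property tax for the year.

£11,596.15

January 1 – September 22, 1996: 266 days, exemption £236,000 → (£556,000 − £236,000) × 3.45% × 266/366 = £8,023.6066
September 23 – December 31, 1996: 100 days, exemption £177,000 → (£556,000 − £177,000) × 3.45% × 100/366 = £3,572.5410
Total = £11,596.1475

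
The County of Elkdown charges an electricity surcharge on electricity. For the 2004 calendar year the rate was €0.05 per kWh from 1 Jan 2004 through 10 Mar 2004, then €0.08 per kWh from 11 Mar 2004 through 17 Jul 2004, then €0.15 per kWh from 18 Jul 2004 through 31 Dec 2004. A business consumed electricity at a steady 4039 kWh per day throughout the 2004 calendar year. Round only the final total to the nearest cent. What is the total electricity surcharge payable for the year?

€156,995.93

1 Jan – 10 Mar 2004: 70 days × 4039 kWh/day = 282,730 kWh at €0.05/kWh → €14,136.50
11 Mar – 17 Jul 2004: 129 days × 4039 kWh/day = 521,031 kWh at €0.08/kWh → €41,682.48
18 Jul – 31 Dec 2004: 167 days × 4039 kWh/day = 674,513 kWh at €0.15/kWh → €101,176.95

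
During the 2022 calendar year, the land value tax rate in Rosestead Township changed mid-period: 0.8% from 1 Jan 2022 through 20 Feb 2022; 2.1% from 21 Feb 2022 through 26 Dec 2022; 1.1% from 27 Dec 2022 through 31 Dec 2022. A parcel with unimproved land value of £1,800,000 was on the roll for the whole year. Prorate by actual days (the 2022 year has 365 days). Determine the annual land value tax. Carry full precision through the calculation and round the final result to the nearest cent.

£34,283.84

1 Jan – 20 Feb 2022: 51 days at 0.8% → £1,800,000 × 0.8% × 51/365 = £2,012.0548
21 Feb – 26 Dec 2022: 309 days at 2.1% → £1,800,000 × 2.1% × 309/365 = £32,000.5479
27 Dec – 31 Dec 2022: 5 days at 1.1% → £1,800,000 × 1.1% × 5/365 = £271.2329
Total = £34,283.8356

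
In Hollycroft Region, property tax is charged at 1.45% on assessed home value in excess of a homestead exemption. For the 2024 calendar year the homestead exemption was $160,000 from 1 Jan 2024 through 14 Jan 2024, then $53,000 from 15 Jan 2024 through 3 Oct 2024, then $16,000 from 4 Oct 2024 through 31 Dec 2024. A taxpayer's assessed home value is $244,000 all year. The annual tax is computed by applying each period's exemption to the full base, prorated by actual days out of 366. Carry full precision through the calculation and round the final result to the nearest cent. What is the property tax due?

1 Jan – 14 Jan 2024: 14 days, exemption $160,000 → ($244,000 − $160,000) × 1.45% × 14/366 = $46.5902
15 Jan – 3 Oct 2024: 263 days, exemption $53,000 → ($244,000 − $53,000) × 1.45% × 263/366 = $1,990.1052
4 Oct – 31 Dec 2024: 89 days, exemption $16,000 → ($244,000 − $16,000) × 1.45% × 89/366 = $803.9180
Total = $2,840.6134

$2,840.61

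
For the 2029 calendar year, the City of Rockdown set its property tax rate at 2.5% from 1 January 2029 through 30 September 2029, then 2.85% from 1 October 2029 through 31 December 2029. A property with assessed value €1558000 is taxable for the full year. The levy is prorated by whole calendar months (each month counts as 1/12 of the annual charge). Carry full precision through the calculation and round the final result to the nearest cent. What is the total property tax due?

€40313.25

1 January – 30 September 2029: 9 months at 2.5% → €1558000 × 2.5% × 9/12 = €29212.5000
1 October – 31 December 2029: 3 months at 2.85% → €1558000 × 2.85% × 3/12 = €11100.7500
Total = €40313.2500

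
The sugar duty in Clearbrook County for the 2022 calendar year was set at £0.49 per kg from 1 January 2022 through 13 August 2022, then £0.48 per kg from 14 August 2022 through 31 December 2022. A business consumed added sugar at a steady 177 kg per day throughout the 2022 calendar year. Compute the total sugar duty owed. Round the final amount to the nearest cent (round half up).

1 January – 13 August 2022: 225 days × 177 kg/day = 39,825 kg at £0.49/kg → £19,514.25
14 August – 31 December 2022: 140 days × 177 kg/day = 24,780 kg at £0.48/kg → £11,894.40

£31,408.65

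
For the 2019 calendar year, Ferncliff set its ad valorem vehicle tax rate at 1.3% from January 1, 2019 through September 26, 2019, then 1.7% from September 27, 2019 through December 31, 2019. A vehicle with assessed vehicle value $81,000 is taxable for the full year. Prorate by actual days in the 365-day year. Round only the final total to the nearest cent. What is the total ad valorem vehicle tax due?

January 1 – September 26, 2019: 269 days at 1.3% → $81,000 × 1.3% × 269/365 = $776.0466
September 27 – December 31, 2019: 96 days at 1.7% → $81,000 × 1.7% × 96/365 = $362.1699
Total = $1,138.2164

$1,138.22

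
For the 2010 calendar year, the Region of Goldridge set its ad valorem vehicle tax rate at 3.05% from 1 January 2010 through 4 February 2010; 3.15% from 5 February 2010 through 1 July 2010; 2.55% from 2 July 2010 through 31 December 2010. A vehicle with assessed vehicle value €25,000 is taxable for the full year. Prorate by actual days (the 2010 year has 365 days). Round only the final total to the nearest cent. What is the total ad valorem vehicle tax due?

€709.90

1 January – 4 February 2010: 35 days at 3.05% → €25,000 × 3.05% × 35/365 = €73.1164
5 February – 1 July 2010: 147 days at 3.15% → €25,000 × 3.15% × 147/365 = €317.1575
2 July – 31 December 2010: 183 days at 2.55% → €25,000 × 2.55% × 183/365 = €319.6233
Total = €709.8973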